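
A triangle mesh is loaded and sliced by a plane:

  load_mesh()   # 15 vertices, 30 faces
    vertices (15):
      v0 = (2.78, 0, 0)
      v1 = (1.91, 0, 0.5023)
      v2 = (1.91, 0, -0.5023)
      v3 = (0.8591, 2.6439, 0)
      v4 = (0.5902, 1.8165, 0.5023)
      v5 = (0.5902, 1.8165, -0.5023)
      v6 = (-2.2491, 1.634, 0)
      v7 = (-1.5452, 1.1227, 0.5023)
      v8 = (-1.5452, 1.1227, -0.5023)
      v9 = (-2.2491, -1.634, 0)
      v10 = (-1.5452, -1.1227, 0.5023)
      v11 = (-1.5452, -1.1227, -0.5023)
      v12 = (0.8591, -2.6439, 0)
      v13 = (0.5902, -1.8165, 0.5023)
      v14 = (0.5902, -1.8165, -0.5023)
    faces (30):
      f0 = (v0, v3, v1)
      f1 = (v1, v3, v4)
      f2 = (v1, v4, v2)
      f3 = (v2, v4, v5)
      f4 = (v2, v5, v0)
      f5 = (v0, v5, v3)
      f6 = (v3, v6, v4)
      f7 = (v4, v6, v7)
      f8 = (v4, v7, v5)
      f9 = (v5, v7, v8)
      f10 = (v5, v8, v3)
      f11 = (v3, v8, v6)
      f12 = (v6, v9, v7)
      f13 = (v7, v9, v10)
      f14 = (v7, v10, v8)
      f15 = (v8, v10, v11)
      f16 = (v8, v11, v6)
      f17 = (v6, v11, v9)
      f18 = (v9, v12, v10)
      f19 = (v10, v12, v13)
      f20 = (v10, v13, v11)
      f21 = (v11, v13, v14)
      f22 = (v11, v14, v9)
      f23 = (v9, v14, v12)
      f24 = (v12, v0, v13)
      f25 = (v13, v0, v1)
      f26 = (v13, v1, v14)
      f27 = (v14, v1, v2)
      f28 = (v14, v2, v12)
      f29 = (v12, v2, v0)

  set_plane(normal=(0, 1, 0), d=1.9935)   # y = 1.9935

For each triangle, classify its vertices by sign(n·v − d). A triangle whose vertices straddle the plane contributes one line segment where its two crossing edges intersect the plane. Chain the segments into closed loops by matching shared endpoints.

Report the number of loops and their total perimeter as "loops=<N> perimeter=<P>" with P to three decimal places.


Straddling triangles (6 of 30):
  (v0,v3,v1) [-+-] → (1.33164, 1.9935, 0)–(1.11762, 1.9935, 0.123566)  len=0.2471
  (v1,v3,v4) [-+-] → (1.11762, 1.9935, 0.123566)–(0.647724, 1.9935, 0.394846)  len=0.5426
  (v0,v5,v3) [--+] → (0.647724, 1.9935, -0.394846)–(1.33164, 1.9935, 0)  len=0.7897
  (v3,v6,v4) [+--] → (-1.14266, 1.9935, 0)–(0.647724, 1.9935, 0.394846)  len=1.8334
  (v5,v8,v3) [--+] → (-0.168876, 1.9935, -0.214762)–(0.647724, 1.9935, -0.394846)  len=0.8362
  (v3,v8,v6) [+--] → (-0.168876, 1.9935, -0.214762)–(-1.14266, 1.9935, 0)  len=0.9972

Chained into 1 loop(s):
  loop 1: 6 segments, perimeter = 5.2462
Total perimeter = 5.246

loops=1 perimeter=5.246


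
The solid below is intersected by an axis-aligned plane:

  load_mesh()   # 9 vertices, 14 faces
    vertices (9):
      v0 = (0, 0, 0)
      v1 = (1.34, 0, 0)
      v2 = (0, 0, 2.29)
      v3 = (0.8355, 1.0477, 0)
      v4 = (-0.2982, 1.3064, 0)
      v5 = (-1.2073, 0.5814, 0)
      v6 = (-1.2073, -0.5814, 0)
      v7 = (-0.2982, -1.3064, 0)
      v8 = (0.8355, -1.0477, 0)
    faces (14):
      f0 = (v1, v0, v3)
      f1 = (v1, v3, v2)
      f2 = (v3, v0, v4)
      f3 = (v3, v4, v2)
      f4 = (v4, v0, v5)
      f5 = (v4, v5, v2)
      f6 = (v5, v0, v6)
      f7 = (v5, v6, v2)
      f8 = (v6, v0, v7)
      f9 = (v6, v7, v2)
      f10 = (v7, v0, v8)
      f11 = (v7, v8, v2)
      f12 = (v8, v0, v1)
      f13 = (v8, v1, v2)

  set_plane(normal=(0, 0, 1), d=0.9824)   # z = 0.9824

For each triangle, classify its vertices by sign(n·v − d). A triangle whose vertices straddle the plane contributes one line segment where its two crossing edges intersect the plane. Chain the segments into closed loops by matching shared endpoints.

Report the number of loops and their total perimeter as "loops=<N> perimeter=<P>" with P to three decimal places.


loops=1 perimeter=4.648

Straddling triangles (7 of 14):
  (v1,v3,v2) [--+] → (0.477074, 0.598241, 0.9824)–(0.765146, 0, 0.9824)  len=0.6640
  (v3,v4,v2) [--+] → (-0.170274, 0.74596, 0.9824)–(0.477074, 0.598241, 0.9824)  len=0.6640
  (v4,v5,v2) [--+] → (-0.689374, 0.331982, 0.9824)–(-0.170274, 0.74596, 0.9824)  len=0.6640
  (v5,v6,v2) [--+] → (-0.689374, -0.331982, 0.9824)–(-0.689374, 0.331982, 0.9824)  len=0.6640
  (v6,v7,v2) [--+] → (-0.170274, -0.74596, 0.9824)–(-0.689374, -0.331982, 0.9824)  len=0.6640
  (v7,v8,v2) [--+] → (0.477074, -0.598241, 0.9824)–(-0.170274, -0.74596, 0.9824)  len=0.6640
  (v8,v1,v2) [--+] → (0.765146, 0, 0.9824)–(0.477074, -0.598241, 0.9824)  len=0.6640

Chained into 1 loop(s):
  loop 1: 7 segments, perimeter = 4.6478
Total perimeter = 4.648


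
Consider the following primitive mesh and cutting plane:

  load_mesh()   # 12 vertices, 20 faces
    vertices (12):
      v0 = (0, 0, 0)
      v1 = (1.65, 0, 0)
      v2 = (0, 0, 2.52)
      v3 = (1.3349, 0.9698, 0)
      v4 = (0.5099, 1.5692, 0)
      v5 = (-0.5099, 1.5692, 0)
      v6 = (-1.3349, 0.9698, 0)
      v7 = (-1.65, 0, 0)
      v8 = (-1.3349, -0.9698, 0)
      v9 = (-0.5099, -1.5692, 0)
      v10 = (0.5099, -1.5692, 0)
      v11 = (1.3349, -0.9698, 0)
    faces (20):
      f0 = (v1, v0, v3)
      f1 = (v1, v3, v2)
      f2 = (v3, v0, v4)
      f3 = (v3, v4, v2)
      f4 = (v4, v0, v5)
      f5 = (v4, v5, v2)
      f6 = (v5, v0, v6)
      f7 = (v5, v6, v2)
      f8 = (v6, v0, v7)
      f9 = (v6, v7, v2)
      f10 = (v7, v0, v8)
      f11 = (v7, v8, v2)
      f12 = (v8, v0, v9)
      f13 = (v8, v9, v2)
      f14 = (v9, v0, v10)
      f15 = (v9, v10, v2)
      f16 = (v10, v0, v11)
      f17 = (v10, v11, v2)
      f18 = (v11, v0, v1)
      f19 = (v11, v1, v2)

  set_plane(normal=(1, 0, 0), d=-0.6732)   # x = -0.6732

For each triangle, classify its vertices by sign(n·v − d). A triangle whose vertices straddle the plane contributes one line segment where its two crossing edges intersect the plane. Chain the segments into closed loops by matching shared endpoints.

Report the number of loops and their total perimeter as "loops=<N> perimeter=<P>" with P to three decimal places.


loops=1 perimeter=7.146

Straddling triangles (8 of 20):
  (v5,v0,v6) [++-] → (-0.6732, 0.489077, 0)–(-0.6732, 1.45056, 0)  len=0.9615
  (v5,v6,v2) [+-+] → (-0.6732, 1.45056, 0)–(-0.6732, 0.489077, 1.24915)  len=1.5763
  (v6,v0,v7) [-+-] → (-0.6732, 0.489077, 0)–(-0.6732, 0, 0)  len=0.4891
  (v6,v7,v2) [--+] → (-0.6732, 0, 1.49184)–(-0.6732, 0.489077, 1.24915)  len=0.5460
  (v7,v0,v8) [-+-] → (-0.6732, 0, 0)–(-0.6732, -0.489077, 0)  len=0.4891
  (v7,v8,v2) [--+] → (-0.6732, -0.489077, 1.24915)–(-0.6732, 0, 1.49184)  len=0.5460
  (v8,v0,v9) [-++] → (-0.6732, -0.489077, 0)–(-0.6732, -1.45056, 0)  len=0.9615
  (v8,v9,v2) [-++] → (-0.6732, -1.45056, 0)–(-0.6732, -0.489077, 1.24915)  len=1.5763

Chained into 1 loop(s):
  loop 1: 8 segments, perimeter = 7.1457
Total perimeter = 7.146


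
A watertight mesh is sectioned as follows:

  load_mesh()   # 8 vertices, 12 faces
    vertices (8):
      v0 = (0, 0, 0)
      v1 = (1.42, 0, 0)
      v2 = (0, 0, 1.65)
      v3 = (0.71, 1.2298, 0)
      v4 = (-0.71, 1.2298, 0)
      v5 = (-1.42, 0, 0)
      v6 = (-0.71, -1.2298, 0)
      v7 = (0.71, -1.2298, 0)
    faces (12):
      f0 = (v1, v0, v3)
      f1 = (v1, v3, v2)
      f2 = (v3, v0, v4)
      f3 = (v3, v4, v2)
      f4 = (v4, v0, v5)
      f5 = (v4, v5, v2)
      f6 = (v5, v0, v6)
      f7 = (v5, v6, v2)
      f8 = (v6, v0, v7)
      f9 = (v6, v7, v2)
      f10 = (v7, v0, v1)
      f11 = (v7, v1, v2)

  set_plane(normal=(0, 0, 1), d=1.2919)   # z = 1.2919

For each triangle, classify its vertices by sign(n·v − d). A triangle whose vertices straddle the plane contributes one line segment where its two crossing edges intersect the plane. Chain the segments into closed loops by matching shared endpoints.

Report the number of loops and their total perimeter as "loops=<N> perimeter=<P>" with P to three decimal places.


Straddling triangles (6 of 12):
  (v1,v3,v2) [--+] → (0.154092, 0.266904, 1.2919)–(0.308183, 0, 1.2919)  len=0.3082
  (v3,v4,v2) [--+] → (-0.154092, 0.266904, 1.2919)–(0.154092, 0.266904, 1.2919)  len=0.3082
  (v4,v5,v2) [--+] → (-0.308183, 0, 1.2919)–(-0.154092, 0.266904, 1.2919)  len=0.3082
  (v5,v6,v2) [--+] → (-0.154092, -0.266904, 1.2919)–(-0.308183, 0, 1.2919)  len=0.3082
  (v6,v7,v2) [--+] → (0.154092, -0.266904, 1.2919)–(-0.154092, -0.266904, 1.2919)  len=0.3082
  (v7,v1,v2) [--+] → (0.308183, 0, 1.2919)–(0.154092, -0.266904, 1.2919)  len=0.3082

Chained into 1 loop(s):
  loop 1: 6 segments, perimeter = 1.8491
Total perimeter = 1.849

loops=1 perimeter=1.849


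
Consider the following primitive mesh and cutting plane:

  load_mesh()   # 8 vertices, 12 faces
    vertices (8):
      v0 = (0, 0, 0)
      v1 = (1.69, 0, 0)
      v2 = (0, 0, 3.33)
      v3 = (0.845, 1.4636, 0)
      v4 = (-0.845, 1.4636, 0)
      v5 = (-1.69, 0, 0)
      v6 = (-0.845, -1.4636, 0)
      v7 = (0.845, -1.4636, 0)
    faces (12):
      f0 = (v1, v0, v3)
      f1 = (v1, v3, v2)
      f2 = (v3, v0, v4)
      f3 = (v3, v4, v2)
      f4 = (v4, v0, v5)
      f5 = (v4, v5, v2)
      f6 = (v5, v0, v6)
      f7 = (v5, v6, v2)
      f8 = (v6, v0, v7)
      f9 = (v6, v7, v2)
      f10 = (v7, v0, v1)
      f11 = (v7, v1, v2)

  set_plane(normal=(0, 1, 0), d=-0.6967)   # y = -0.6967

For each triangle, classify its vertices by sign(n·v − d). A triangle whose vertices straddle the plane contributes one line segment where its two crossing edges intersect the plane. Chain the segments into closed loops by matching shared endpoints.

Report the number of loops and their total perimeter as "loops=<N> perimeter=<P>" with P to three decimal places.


loops=1 perimeter=7.293

Straddling triangles (6 of 12):
  (v5,v0,v6) [++-] → (-0.402235, -0.6967, 0)–(-1.28776, -0.6967, 0)  len=0.8855
  (v5,v6,v2) [+-+] → (-1.28776, -0.6967, 0)–(-0.402235, -0.6967, 1.74486)  len=1.9567
  (v6,v0,v7) [-+-] → (-0.402235, -0.6967, 0)–(0.402235, -0.6967, 0)  len=0.8045
  (v6,v7,v2) [--+] → (0.402235, -0.6967, 1.74486)–(-0.402235, -0.6967, 1.74486)  len=0.8045
  (v7,v0,v1) [-++] → (0.402235, -0.6967, 0)–(1.28776, -0.6967, 0)  len=0.8855
  (v7,v1,v2) [-++] → (1.28776, -0.6967, 0)–(0.402235, -0.6967, 1.74486)  len=1.9567

Chained into 1 loop(s):
  loop 1: 6 segments, perimeter = 7.2934
Total perimeter = 7.293


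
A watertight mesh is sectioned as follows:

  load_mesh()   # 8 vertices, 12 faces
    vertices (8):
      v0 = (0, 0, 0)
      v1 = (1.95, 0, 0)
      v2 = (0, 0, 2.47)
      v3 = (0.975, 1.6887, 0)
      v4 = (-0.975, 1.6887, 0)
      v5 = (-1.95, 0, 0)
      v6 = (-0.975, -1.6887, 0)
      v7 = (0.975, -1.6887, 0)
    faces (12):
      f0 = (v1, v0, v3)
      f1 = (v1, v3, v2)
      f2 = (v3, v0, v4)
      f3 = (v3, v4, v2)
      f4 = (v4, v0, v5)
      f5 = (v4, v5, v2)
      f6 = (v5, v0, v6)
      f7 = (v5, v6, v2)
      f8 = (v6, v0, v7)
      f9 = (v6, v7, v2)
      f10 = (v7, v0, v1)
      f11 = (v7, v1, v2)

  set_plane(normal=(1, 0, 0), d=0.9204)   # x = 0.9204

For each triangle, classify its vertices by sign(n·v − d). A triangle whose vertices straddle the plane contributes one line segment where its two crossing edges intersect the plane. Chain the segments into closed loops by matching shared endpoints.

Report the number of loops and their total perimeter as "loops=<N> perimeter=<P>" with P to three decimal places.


Straddling triangles (8 of 12):
  (v1,v0,v3) [+-+] → (0.9204, 0, 0)–(0.9204, 1.59413, 0)  len=1.5941
  (v1,v3,v2) [++-] → (0.9204, 1.59413, 0.13832)–(0.9204, 0, 1.30416)  len=1.9750
  (v3,v0,v4) [+--] → (0.9204, 1.59413, 0)–(0.9204, 1.6887, 0)  len=0.0946
  (v3,v4,v2) [+--] → (0.9204, 1.6887, 0)–(0.9204, 1.59413, 0.13832)  len=0.1676
  (v6,v0,v7) [--+] → (0.9204, -1.59413, 0)–(0.9204, -1.6887, 0)  len=0.0946
  (v6,v7,v2) [-+-] → (0.9204, -1.6887, 0)–(0.9204, -1.59413, 0.13832)  len=0.1676
  (v7,v0,v1) [+-+] → (0.9204, -1.59413, 0)–(0.9204, 0, 0)  len=1.5941
  (v7,v1,v2) [++-] → (0.9204, 0, 1.30416)–(0.9204, -1.59413, 0.13832)  len=1.9750

Chained into 1 loop(s):
  loop 1: 8 segments, perimeter = 7.6624
Total perimeter = 7.662

loops=1 perimeter=7.662


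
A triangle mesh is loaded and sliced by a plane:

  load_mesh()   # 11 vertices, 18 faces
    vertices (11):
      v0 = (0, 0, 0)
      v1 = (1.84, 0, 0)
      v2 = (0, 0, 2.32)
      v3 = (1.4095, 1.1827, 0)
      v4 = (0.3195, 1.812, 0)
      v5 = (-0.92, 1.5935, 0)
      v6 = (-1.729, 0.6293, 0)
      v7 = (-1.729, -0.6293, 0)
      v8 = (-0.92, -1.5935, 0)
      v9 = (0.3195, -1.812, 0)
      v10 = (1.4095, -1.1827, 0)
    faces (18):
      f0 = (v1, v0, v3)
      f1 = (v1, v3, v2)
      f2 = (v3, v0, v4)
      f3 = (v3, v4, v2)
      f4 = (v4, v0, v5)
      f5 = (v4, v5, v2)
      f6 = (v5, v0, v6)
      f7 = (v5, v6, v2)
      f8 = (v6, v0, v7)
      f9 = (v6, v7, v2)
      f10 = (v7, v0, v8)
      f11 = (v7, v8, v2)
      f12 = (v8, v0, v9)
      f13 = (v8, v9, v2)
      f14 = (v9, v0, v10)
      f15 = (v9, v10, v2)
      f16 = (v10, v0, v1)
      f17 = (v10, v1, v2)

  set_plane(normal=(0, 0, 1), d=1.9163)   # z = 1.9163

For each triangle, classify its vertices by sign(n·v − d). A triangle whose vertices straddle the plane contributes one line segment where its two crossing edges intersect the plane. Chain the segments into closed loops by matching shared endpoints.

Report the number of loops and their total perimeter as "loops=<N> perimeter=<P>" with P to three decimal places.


Straddling triangles (9 of 18):
  (v1,v3,v2) [--+] → (0.245265, 0.2058, 1.9163)–(0.320176, 0, 1.9163)  len=0.2190
  (v3,v4,v2) [--+] → (0.0555958, 0.315304, 1.9163)–(0.245265, 0.2058, 1.9163)  len=0.2190
  (v4,v5,v2) [--+] → (-0.160088, 0.277283, 1.9163)–(0.0555958, 0.315304, 1.9163)  len=0.2190
  (v5,v6,v2) [--+] → (-0.300861, 0.109504, 1.9163)–(-0.160088, 0.277283, 1.9163)  len=0.2190
  (v6,v7,v2) [--+] → (-0.300861, -0.109504, 1.9163)–(-0.300861, 0.109504, 1.9163)  len=0.2190
  (v7,v8,v2) [--+] → (-0.160088, -0.277283, 1.9163)–(-0.300861, -0.109504, 1.9163)  len=0.2190
  (v8,v9,v2) [--+] → (0.0555958, -0.315304, 1.9163)–(-0.160088, -0.277283, 1.9163)  len=0.2190
  (v9,v10,v2) [--+] → (0.245265, -0.2058, 1.9163)–(0.0555958, -0.315304, 1.9163)  len=0.2190
  (v10,v1,v2) [--+] → (0.320176, 0, 1.9163)–(0.245265, -0.2058, 1.9163)  len=0.2190

Chained into 1 loop(s):
  loop 1: 9 segments, perimeter = 1.9711
Total perimeter = 1.971

loops=1 perimeter=1.971


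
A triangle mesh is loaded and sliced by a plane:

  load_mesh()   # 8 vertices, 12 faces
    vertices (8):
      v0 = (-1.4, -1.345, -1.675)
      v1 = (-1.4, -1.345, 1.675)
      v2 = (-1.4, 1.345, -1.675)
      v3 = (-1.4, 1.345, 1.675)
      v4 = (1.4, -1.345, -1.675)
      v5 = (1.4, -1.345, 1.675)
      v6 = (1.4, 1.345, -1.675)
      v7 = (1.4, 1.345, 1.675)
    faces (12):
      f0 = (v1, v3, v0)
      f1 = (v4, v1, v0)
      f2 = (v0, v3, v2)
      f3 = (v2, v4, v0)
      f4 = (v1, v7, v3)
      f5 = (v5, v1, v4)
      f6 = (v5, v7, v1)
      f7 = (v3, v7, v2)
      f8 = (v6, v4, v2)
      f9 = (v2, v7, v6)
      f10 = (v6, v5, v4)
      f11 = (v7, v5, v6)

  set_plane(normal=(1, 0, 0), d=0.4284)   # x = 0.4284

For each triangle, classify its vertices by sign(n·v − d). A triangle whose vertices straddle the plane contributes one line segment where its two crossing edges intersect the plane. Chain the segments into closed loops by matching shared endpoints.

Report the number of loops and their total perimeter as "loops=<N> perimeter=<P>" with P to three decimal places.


Straddling triangles (8 of 12):
  (v4,v1,v0) [+--] → (0.4284, -1.345, -0.51255)–(0.4284, -1.345, -1.675)  len=1.1624
  (v2,v4,v0) [-+-] → (0.4284, -0.41157, -1.675)–(0.4284, -1.345, -1.675)  len=0.9334
  (v1,v7,v3) [-+-] → (0.4284, 0.41157, 1.675)–(0.4284, 1.345, 1.675)  len=0.9334
  (v5,v1,v4) [+-+] → (0.4284, -1.345, 1.675)–(0.4284, -1.345, -0.51255)  len=2.1876
  (v5,v7,v1) [++-] → (0.4284, 0.41157, 1.675)–(0.4284, -1.345, 1.675)  len=1.7566
  (v3,v7,v2) [-+-] → (0.4284, 1.345, 1.675)–(0.4284, 1.345, 0.51255)  len=1.1624
  (v6,v4,v2) [++-] → (0.4284, -0.41157, -1.675)–(0.4284, 1.345, -1.675)  len=1.7566
  (v2,v7,v6) [-++] → (0.4284, 1.345, 0.51255)–(0.4284, 1.345, -1.675)  len=2.1876

Chained into 1 loop(s):
  loop 1: 8 segments, perimeter = 12.0800
Total perimeter = 12.080

loops=1 perimeter=12.080


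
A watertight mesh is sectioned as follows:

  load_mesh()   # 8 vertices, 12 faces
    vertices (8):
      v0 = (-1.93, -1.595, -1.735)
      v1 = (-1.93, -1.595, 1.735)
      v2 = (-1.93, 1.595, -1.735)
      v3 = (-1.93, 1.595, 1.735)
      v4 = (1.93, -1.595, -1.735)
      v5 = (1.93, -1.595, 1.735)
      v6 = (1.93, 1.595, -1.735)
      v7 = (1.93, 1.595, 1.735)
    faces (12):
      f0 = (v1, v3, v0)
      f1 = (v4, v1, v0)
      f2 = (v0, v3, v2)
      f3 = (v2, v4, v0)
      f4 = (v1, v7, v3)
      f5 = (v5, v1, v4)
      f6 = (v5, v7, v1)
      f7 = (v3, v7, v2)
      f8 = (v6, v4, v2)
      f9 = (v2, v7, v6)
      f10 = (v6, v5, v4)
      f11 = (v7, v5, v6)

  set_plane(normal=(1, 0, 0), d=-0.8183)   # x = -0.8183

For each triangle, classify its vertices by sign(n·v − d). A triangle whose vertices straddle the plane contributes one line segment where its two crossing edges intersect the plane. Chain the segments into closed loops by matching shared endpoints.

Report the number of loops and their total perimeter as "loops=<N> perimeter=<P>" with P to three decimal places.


Straddling triangles (8 of 12):
  (v4,v1,v0) [+--] → (-0.8183, -1.595, 0.735622)–(-0.8183, -1.595, -1.735)  len=2.4706
  (v2,v4,v0) [-+-] → (-0.8183, 0.676263, -1.735)–(-0.8183, -1.595, -1.735)  len=2.2713
  (v1,v7,v3) [-+-] → (-0.8183, -0.676263, 1.735)–(-0.8183, 1.595, 1.735)  len=2.2713
  (v5,v1,v4) [+-+] → (-0.8183, -1.595, 1.735)–(-0.8183, -1.595, 0.735622)  len=0.9994
  (v5,v7,v1) [++-] → (-0.8183, -0.676263, 1.735)–(-0.8183, -1.595, 1.735)  len=0.9187
  (v3,v7,v2) [-+-] → (-0.8183, 1.595, 1.735)–(-0.8183, 1.595, -0.735622)  len=2.4706
  (v6,v4,v2) [++-] → (-0.8183, 0.676263, -1.735)–(-0.8183, 1.595, -1.735)  len=0.9187
  (v2,v7,v6) [-++] → (-0.8183, 1.595, -0.735622)–(-0.8183, 1.595, -1.735)  len=0.9994

Chained into 1 loop(s):
  loop 1: 8 segments, perimeter = 13.3200
Total perimeter = 13.320

loops=1 perimeter=13.320


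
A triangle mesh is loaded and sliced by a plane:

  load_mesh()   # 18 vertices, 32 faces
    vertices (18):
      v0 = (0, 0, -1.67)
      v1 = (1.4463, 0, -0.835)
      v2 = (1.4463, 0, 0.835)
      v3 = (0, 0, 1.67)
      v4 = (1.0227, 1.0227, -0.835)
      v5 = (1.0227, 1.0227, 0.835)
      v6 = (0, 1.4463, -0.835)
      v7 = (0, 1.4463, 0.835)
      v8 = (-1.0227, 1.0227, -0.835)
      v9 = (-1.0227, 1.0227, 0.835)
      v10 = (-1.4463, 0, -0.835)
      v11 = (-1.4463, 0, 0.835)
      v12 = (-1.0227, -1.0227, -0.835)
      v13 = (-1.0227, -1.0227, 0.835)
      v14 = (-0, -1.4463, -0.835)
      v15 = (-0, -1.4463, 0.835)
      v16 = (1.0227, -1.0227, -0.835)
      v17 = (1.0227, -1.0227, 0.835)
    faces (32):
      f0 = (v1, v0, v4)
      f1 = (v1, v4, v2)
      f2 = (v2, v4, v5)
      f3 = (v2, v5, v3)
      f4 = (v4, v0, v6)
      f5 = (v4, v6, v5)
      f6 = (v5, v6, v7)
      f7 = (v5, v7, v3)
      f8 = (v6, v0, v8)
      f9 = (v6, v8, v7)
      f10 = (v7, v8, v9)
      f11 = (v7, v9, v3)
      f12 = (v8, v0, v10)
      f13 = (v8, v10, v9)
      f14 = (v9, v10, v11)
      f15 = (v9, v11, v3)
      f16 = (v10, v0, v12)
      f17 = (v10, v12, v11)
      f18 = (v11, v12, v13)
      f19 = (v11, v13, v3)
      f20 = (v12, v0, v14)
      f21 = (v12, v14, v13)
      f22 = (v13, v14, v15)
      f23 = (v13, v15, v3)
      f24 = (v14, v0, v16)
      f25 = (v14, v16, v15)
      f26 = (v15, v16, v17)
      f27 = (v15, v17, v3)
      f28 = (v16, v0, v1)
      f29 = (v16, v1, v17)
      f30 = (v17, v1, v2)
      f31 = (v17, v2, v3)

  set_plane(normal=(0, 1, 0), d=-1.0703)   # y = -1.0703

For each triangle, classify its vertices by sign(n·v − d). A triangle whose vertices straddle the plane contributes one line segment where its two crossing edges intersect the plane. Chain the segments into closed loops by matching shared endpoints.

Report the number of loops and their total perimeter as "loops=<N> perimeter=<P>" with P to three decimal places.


Straddling triangles (8 of 32):
  (v12,v0,v14) [++-] → (0, -1.0703, -1.05208)–(-0.907779, -1.0703, -0.835)  len=0.9334
  (v12,v14,v13) [+-+] → (-0.907779, -1.0703, -0.835)–(-0.907779, -1.0703, 0.647342)  len=1.4823
  (v13,v14,v15) [+--] → (-0.907779, -1.0703, 0.647342)–(-0.907779, -1.0703, 0.835)  len=0.1877
  (v13,v15,v3) [+-+] → (-0.907779, -1.0703, 0.835)–(0, -1.0703, 1.05208)  len=0.9334
  (v14,v0,v16) [-++] → (0, -1.0703, -1.05208)–(0.907779, -1.0703, -0.835)  len=0.9334
  (v14,v16,v15) [-+-] → (0.907779, -1.0703, -0.835)–(0.907779, -1.0703, -0.647342)  len=0.1877
  (v15,v16,v17) [-++] → (0.907779, -1.0703, -0.647342)–(0.907779, -1.0703, 0.835)  len=1.4823
  (v15,v17,v3) [-++] → (0.907779, -1.0703, 0.835)–(0, -1.0703, 1.05208)  len=0.9334

Chained into 1 loop(s):
  loop 1: 8 segments, perimeter = 7.0735
Total perimeter = 7.073

loops=1 perimeter=7.073


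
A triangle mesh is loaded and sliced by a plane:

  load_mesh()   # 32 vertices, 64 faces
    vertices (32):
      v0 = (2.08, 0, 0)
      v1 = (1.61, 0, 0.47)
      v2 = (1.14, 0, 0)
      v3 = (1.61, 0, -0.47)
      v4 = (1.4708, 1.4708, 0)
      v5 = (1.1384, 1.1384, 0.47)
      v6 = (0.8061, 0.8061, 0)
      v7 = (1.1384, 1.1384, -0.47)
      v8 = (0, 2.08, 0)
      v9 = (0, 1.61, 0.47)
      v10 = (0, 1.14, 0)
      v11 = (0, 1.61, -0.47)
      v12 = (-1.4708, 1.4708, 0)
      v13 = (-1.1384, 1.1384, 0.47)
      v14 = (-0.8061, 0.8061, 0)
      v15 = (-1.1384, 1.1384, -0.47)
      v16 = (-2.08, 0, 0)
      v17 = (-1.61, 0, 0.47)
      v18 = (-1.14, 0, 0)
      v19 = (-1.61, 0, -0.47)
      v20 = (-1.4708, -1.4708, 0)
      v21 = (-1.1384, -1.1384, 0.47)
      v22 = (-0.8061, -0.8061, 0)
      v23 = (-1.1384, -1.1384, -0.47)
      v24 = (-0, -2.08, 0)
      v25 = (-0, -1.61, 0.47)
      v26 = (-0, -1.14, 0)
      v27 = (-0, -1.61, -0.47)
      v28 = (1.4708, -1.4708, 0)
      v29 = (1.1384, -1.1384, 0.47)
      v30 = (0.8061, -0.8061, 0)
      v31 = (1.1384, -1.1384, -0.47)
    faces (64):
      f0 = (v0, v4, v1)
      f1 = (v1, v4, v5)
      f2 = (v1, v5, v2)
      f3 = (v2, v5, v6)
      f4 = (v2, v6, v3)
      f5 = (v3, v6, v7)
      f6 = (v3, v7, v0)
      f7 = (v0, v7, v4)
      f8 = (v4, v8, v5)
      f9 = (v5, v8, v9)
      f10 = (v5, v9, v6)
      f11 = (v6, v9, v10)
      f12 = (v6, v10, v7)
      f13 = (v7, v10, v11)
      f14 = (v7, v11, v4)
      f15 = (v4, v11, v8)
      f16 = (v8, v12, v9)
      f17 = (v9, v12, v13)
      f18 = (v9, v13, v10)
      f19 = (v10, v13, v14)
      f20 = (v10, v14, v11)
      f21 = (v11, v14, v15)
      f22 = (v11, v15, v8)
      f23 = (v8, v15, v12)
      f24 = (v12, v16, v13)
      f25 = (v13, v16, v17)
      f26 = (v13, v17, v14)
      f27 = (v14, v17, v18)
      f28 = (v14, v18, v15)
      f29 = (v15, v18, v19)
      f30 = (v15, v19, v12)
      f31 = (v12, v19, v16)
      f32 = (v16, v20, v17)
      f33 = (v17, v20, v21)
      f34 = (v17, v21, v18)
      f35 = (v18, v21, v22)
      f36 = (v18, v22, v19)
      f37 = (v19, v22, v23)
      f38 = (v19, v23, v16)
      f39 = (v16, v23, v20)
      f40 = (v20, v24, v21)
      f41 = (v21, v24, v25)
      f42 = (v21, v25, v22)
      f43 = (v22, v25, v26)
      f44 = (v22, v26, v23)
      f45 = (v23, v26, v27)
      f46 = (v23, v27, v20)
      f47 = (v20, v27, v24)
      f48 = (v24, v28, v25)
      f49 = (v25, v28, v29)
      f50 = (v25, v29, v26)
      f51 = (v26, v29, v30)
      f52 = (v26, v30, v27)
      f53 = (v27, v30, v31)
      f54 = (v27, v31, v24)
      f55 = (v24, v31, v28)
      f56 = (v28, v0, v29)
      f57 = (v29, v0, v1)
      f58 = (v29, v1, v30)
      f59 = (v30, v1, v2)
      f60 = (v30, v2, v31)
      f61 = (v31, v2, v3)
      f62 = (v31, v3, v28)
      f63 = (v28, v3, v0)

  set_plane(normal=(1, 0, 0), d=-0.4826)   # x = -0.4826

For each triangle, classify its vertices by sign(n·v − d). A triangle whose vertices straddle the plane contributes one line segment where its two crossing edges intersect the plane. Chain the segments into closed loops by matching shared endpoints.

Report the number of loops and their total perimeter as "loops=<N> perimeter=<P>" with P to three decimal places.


Straddling triangles (16 of 64):
  (v8,v12,v9) [+-+] → (-0.4826, 1.88011, 0)–(-0.4826, 1.56433, 0.315783)  len=0.4466
  (v9,v12,v13) [+--] → (-0.4826, 1.56433, 0.315783)–(-0.4826, 1.41008, 0.47)  len=0.2181
  (v9,v13,v10) [+-+] → (-0.4826, 1.41008, 0.47)–(-0.4826, 1.13932, 0.199246)  len=0.3829
  (v10,v13,v14) [+--] → (-0.4826, 1.13932, 0.199246)–(-0.4826, 0.940099, 0)  len=0.2818
  (v10,v14,v11) [+-+] → (-0.4826, 0.940099, 0)–(-0.4826, 1.12872, -0.188618)  len=0.2667
  (v11,v14,v15) [+--] → (-0.4826, 1.12872, -0.188618)–(-0.4826, 1.41008, -0.47)  len=0.3979
  (v11,v15,v8) [+-+] → (-0.4826, 1.41008, -0.47)–(-0.4826, 1.68083, -0.199246)  len=0.3829
  (v8,v15,v12) [+--] → (-0.4826, 1.68083, -0.199246)–(-0.4826, 1.88011, 0)  len=0.2818
  (v20,v24,v21) [-+-] → (-0.4826, -1.88011, 0)–(-0.4826, -1.68083, 0.199246)  len=0.2818
  (v21,v24,v25) [-++] → (-0.4826, -1.68083, 0.199246)–(-0.4826, -1.41008, 0.47)  len=0.3829
  (v21,v25,v22) [-+-] → (-0.4826, -1.41008, 0.47)–(-0.4826, -1.12872, 0.188618)  len=0.3979
  (v22,v25,v26) [-++] → (-0.4826, -1.12872, 0.188618)–(-0.4826, -0.940099, 0)  len=0.2667
  (v22,v26,v23) [-+-] → (-0.4826, -0.940099, 0)–(-0.4826, -1.13932, -0.199246)  len=0.2818
  (v23,v26,v27) [-++] → (-0.4826, -1.13932, -0.199246)–(-0.4826, -1.41008, -0.47)  len=0.3829
  (v23,v27,v20) [-+-] → (-0.4826, -1.41008, -0.47)–(-0.4826, -1.56433, -0.315783)  len=0.2181
  (v20,v27,v24) [-++] → (-0.4826, -1.56433, -0.315783)–(-0.4826, -1.88011, 0)  len=0.4466

Chained into 2 loop(s):
  loop 1: 8 segments, perimeter = 2.6587
  loop 2: 8 segments, perimeter = 2.6587
Total perimeter = 5.317

loops=2 perimeter=5.317


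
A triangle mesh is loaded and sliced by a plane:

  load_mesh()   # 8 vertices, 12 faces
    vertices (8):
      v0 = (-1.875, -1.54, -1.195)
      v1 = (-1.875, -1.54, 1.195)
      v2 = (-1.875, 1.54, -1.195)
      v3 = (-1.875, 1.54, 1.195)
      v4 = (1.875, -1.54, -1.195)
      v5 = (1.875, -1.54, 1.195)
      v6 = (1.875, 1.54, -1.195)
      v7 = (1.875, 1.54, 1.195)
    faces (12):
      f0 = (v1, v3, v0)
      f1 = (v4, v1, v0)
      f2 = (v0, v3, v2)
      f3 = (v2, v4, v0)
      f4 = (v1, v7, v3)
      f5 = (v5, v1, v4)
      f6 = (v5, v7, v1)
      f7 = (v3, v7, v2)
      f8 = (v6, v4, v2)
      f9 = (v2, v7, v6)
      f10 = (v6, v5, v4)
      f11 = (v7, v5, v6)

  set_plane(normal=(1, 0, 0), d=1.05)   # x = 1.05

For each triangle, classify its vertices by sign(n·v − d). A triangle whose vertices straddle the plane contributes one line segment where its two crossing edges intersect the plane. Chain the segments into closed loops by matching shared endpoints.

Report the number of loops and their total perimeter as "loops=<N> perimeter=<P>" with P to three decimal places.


loops=1 perimeter=10.940

Straddling triangles (8 of 12):
  (v4,v1,v0) [+--] → (1.05, -1.54, -0.6692)–(1.05, -1.54, -1.195)  len=0.5258
  (v2,v4,v0) [-+-] → (1.05, -0.8624, -1.195)–(1.05, -1.54, -1.195)  len=0.6776
  (v1,v7,v3) [-+-] → (1.05, 0.8624, 1.195)–(1.05, 1.54, 1.195)  len=0.6776
  (v5,v1,v4) [+-+] → (1.05, -1.54, 1.195)–(1.05, -1.54, -0.6692)  len=1.8642
  (v5,v7,v1) [++-] → (1.05, 0.8624, 1.195)–(1.05, -1.54, 1.195)  len=2.4024
  (v3,v7,v2) [-+-] → (1.05, 1.54, 1.195)–(1.05, 1.54, 0.6692)  len=0.5258
  (v6,v4,v2) [++-] → (1.05, -0.8624, -1.195)–(1.05, 1.54, -1.195)  len=2.4024
  (v2,v7,v6) [-++] → (1.05, 1.54, 0.6692)–(1.05, 1.54, -1.195)  len=1.8642

Chained into 1 loop(s):
  loop 1: 8 segments, perimeter = 10.9400
Total perimeter = 10.940


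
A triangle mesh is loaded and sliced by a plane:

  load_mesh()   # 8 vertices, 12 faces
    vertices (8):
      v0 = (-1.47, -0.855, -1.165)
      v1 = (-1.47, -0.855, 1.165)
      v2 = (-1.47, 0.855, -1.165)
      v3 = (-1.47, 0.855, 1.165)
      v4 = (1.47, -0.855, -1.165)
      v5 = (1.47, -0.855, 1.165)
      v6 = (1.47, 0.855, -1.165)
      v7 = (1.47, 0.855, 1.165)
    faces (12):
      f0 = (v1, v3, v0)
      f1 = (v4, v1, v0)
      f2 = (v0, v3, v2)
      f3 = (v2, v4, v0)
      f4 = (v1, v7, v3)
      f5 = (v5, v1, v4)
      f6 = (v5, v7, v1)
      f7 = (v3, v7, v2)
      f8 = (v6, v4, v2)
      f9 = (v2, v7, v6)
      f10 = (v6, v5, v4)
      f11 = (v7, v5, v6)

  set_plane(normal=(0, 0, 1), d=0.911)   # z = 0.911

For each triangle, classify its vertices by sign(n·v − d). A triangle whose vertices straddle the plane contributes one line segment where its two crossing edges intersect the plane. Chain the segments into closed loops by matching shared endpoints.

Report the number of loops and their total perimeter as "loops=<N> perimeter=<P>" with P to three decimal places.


loops=1 perimeter=9.300

Straddling triangles (8 of 12):
  (v1,v3,v0) [++-] → (-1.47, 0.668588, 0.911)–(-1.47, -0.855, 0.911)  len=1.5236
  (v4,v1,v0) [-+-] → (-1.1495, -0.855, 0.911)–(-1.47, -0.855, 0.911)  len=0.3205
  (v0,v3,v2) [-+-] → (-1.47, 0.668588, 0.911)–(-1.47, 0.855, 0.911)  len=0.1864
  (v5,v1,v4) [++-] → (-1.1495, -0.855, 0.911)–(1.47, -0.855, 0.911)  len=2.6195
  (v3,v7,v2) [++-] → (1.1495, 0.855, 0.911)–(-1.47, 0.855, 0.911)  len=2.6195
  (v2,v7,v6) [-+-] → (1.1495, 0.855, 0.911)–(1.47, 0.855, 0.911)  len=0.3205
  (v6,v5,v4) [-+-] → (1.47, -0.668588, 0.911)–(1.47, -0.855, 0.911)  len=0.1864
  (v7,v5,v6) [++-] → (1.47, -0.668588, 0.911)–(1.47, 0.855, 0.911)  len=1.5236

Chained into 1 loop(s):
  loop 1: 8 segments, perimeter = 9.3000
Total perimeter = 9.300


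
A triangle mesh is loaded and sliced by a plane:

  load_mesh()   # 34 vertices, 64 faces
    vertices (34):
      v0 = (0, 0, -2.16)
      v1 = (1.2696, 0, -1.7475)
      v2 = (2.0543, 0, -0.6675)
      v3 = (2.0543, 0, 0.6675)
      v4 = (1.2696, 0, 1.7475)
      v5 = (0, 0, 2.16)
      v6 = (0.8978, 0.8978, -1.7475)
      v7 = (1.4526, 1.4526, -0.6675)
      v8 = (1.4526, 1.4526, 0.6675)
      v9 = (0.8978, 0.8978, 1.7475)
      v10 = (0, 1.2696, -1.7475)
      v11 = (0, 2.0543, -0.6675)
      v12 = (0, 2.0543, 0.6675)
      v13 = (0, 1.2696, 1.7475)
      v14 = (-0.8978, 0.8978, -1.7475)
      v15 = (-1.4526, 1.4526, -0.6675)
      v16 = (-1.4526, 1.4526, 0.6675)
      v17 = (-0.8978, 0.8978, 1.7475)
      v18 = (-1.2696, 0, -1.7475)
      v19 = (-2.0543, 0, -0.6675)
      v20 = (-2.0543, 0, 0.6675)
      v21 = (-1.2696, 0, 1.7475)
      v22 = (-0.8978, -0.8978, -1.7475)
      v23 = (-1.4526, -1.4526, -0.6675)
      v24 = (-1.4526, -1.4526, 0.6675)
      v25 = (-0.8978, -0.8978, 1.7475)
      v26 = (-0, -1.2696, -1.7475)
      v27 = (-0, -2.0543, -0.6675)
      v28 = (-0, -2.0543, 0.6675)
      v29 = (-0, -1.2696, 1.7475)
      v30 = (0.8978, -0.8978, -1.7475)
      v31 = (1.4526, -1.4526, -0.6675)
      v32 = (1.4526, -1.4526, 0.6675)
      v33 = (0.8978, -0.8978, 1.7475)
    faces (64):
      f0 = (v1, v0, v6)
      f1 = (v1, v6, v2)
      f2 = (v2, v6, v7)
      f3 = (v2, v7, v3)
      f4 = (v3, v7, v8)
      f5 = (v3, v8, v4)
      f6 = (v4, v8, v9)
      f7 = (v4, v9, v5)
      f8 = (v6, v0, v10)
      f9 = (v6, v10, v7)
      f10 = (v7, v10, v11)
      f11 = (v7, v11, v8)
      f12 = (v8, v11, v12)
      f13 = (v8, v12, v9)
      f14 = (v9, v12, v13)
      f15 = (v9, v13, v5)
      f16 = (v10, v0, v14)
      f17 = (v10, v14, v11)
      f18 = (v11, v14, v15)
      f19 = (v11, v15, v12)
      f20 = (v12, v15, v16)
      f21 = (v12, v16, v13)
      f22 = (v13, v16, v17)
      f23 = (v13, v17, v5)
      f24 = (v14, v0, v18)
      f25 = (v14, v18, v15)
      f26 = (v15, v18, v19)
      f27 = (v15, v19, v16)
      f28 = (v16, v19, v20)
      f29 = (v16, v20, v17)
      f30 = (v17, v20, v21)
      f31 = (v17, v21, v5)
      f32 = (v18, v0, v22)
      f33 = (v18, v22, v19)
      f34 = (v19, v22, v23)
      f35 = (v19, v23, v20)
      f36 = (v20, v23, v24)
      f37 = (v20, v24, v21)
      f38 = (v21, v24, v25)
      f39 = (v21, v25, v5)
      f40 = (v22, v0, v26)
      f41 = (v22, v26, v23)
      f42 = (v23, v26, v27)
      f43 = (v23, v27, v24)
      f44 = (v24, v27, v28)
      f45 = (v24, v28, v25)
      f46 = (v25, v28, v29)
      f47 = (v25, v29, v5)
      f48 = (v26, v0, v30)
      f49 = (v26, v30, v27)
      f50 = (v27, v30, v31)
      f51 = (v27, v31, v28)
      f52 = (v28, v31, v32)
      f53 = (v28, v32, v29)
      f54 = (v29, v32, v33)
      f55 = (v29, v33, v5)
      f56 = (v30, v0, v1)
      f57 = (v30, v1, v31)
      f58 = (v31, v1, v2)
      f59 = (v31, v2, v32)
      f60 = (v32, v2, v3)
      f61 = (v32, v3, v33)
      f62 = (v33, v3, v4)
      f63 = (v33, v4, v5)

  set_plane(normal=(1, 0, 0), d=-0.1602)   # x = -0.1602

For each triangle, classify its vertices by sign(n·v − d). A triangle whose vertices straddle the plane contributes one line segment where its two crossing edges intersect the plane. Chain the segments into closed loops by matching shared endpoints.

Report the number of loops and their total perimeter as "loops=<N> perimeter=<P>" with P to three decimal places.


loops=1 perimeter=13.043

Straddling triangles (20 of 64):
  (v10,v0,v14) [++-] → (-0.1602, 0.1602, -2.0864)–(-0.1602, 1.20326, -1.7475)  len=1.0967
  (v10,v14,v11) [+-+] → (-0.1602, 1.20326, -1.7475)–(-0.1602, 1.84794, -0.860211)  len=1.0968
  (v11,v14,v15) [+--] → (-0.1602, 1.84794, -0.860211)–(-0.1602, 1.98794, -0.6675)  len=0.2382
  (v11,v15,v12) [+-+] → (-0.1602, 1.98794, -0.6675)–(-0.1602, 1.98794, 0.52027)  len=1.1878
  (v12,v15,v16) [+--] → (-0.1602, 1.98794, 0.52027)–(-0.1602, 1.98794, 0.6675)  len=0.1472
  (v12,v16,v13) [+-+] → (-0.1602, 1.98794, 0.6675)–(-0.1602, 1.28978, 1.62839)  len=1.1877
  (v13,v16,v17) [+--] → (-0.1602, 1.28978, 1.62839)–(-0.1602, 1.20326, 1.7475)  len=0.1472
  (v13,v17,v5) [+-+] → (-0.1602, 1.20326, 1.7475)–(-0.1602, 0.1602, 2.0864)  len=1.0967
  (v14,v0,v18) [-+-] → (-0.1602, 0.1602, -2.0864)–(-0.1602, 0, -2.10795)  len=0.1616
  (v17,v21,v5) [--+] → (-0.1602, 0, 2.10795)–(-0.1602, 0.1602, 2.0864)  len=0.1616
  (v18,v0,v22) [-+-] → (-0.1602, 0, -2.10795)–(-0.1602, -0.1602, -2.0864)  len=0.1616
  (v21,v25,v5) [--+] → (-0.1602, -0.1602, 2.0864)–(-0.1602, 0, 2.10795)  len=0.1616
  (v22,v0,v26) [-++] → (-0.1602, -0.1602, -2.0864)–(-0.1602, -1.20326, -1.7475)  len=1.0967
  (v22,v26,v23) [-+-] → (-0.1602, -1.20326, -1.7475)–(-0.1602, -1.28978, -1.62839)  len=0.1472
  (v23,v26,v27) [-++] → (-0.1602, -1.28978, -1.62839)–(-0.1602, -1.98794, -0.6675)  len=1.1877
  (v23,v27,v24) [-+-] → (-0.1602, -1.98794, -0.6675)–(-0.1602, -1.98794, -0.52027)  len=0.1472
  (v24,v27,v28) [-++] → (-0.1602, -1.98794, -0.52027)–(-0.1602, -1.98794, 0.6675)  len=1.1878
  (v24,v28,v25) [-+-] → (-0.1602, -1.98794, 0.6675)–(-0.1602, -1.84794, 0.860211)  len=0.2382
  (v25,v28,v29) [-++] → (-0.1602, -1.84794, 0.860211)–(-0.1602, -1.20326, 1.7475)  len=1.0968
  (v25,v29,v5) [-++] → (-0.1602, -1.20326, 1.7475)–(-0.1602, -0.1602, 2.0864)  len=1.0967

Chained into 1 loop(s):
  loop 1: 20 segments, perimeter = 13.0434
Total perimeter = 13.043


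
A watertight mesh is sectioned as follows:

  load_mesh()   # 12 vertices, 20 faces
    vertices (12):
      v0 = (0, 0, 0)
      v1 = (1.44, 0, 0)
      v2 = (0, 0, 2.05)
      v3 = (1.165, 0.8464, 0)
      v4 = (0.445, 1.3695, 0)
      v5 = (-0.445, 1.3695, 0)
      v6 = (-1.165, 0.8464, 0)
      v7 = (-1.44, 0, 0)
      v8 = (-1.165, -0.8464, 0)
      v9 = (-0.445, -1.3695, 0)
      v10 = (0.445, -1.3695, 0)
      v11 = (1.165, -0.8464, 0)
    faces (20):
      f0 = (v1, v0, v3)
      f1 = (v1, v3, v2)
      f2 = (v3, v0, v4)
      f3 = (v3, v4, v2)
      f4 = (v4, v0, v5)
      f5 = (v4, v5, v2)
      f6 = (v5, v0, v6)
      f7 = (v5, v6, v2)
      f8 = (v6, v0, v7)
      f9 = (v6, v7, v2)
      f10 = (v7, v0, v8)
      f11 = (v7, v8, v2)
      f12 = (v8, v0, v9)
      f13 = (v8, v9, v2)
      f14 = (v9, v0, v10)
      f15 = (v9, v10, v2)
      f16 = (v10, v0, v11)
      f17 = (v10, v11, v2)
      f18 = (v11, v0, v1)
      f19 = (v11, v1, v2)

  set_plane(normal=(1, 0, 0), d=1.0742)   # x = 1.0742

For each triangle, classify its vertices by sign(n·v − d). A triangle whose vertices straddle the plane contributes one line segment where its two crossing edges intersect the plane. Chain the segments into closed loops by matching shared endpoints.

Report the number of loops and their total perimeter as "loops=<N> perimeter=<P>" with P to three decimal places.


Straddling triangles (8 of 20):
  (v1,v0,v3) [+-+] → (1.0742, 0, 0)–(1.0742, 0.780432, 0)  len=0.7804
  (v1,v3,v2) [++-] → (1.0742, 0.780432, 0.159777)–(1.0742, 0, 0.520757)  len=0.8599
  (v3,v0,v4) [+--] → (1.0742, 0.780432, 0)–(1.0742, 0.912369, 0)  len=0.1319
  (v3,v4,v2) [+--] → (1.0742, 0.912369, 0)–(1.0742, 0.780432, 0.159777)  len=0.2072
  (v10,v0,v11) [--+] → (1.0742, -0.780432, 0)–(1.0742, -0.912369, 0)  len=0.1319
  (v10,v11,v2) [-+-] → (1.0742, -0.912369, 0)–(1.0742, -0.780432, 0.159777)  len=0.2072
  (v11,v0,v1) [+-+] → (1.0742, -0.780432, 0)–(1.0742, 0, 0)  len=0.7804
  (v11,v1,v2) [++-] → (1.0742, 0, 0.520757)–(1.0742, -0.780432, 0.159777)  len=0.8599

Chained into 1 loop(s):
  loop 1: 8 segments, perimeter = 3.9589
Total perimeter = 3.959

loops=1 perimeter=3.959


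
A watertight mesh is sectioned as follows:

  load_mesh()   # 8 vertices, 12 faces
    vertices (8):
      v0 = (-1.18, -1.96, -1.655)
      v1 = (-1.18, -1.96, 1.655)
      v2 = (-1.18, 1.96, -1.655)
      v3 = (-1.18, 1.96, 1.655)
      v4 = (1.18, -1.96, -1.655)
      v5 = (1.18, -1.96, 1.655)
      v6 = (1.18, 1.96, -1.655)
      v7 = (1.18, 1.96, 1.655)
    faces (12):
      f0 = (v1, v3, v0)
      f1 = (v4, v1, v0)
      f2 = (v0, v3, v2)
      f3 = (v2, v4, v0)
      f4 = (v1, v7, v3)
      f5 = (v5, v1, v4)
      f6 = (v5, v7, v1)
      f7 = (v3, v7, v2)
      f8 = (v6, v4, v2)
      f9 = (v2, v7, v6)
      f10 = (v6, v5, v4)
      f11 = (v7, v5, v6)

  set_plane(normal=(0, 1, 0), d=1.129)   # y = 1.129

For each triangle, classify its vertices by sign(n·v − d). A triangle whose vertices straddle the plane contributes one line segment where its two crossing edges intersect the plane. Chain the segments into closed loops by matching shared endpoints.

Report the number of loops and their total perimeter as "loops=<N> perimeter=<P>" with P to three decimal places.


Straddling triangles (8 of 12):
  (v1,v3,v0) [-+-] → (-1.18, 1.129, 1.655)–(-1.18, 1.129, 0.953314)  len=0.7017
  (v0,v3,v2) [-++] → (-1.18, 1.129, 0.953314)–(-1.18, 1.129, -1.655)  len=2.6083
  (v2,v4,v0) [+--] → (-0.679704, 1.129, -1.655)–(-1.18, 1.129, -1.655)  len=0.5003
  (v1,v7,v3) [-++] → (0.679704, 1.129, 1.655)–(-1.18, 1.129, 1.655)  len=1.8597
  (v5,v7,v1) [-+-] → (1.18, 1.129, 1.655)–(0.679704, 1.129, 1.655)  len=0.5003
  (v6,v4,v2) [+-+] → (1.18, 1.129, -1.655)–(-0.679704, 1.129, -1.655)  len=1.8597
  (v6,v5,v4) [+--] → (1.18, 1.129, -0.953314)–(1.18, 1.129, -1.655)  len=0.7017
  (v7,v5,v6) [+-+] → (1.18, 1.129, 1.655)–(1.18, 1.129, -0.953314)  len=2.6083

Chained into 1 loop(s):
  loop 1: 8 segments, perimeter = 11.3400
Total perimeter = 11.340

loops=1 perimeter=11.340


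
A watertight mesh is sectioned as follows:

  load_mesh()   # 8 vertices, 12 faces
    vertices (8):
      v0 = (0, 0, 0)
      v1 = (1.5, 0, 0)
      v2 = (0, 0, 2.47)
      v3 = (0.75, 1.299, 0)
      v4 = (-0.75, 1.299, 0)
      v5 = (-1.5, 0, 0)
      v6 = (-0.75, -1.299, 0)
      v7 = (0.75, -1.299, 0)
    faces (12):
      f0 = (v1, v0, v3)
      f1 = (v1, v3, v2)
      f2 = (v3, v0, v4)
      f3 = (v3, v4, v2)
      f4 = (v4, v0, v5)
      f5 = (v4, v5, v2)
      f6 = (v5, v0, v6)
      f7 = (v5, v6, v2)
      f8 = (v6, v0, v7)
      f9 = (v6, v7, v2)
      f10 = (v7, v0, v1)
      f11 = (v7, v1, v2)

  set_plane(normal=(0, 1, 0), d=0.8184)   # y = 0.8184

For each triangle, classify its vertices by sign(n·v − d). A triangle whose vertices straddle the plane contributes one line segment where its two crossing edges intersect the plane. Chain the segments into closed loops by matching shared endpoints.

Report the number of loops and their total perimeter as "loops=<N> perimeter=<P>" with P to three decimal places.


loops=1 perimeter=5.138

Straddling triangles (6 of 12):
  (v1,v0,v3) [--+] → (0.472517, 0.8184, 0)–(1.02748, 0.8184, 0)  len=0.5550
  (v1,v3,v2) [-+-] → (1.02748, 0.8184, 0)–(0.472517, 0.8184, 0.913843)  len=1.0692
  (v3,v0,v4) [+-+] → (0.472517, 0.8184, 0)–(-0.472517, 0.8184, 0)  len=0.9450
  (v3,v4,v2) [++-] → (-0.472517, 0.8184, 0.913843)–(0.472517, 0.8184, 0.913843)  len=0.9450
  (v4,v0,v5) [+--] → (-0.472517, 0.8184, 0)–(-1.02748, 0.8184, 0)  len=0.5550
  (v4,v5,v2) [+--] → (-1.02748, 0.8184, 0)–(-0.472517, 0.8184, 0.913843)  len=1.0692

Chained into 1 loop(s):
  loop 1: 6 segments, perimeter = 5.1383
Total perimeter = 5.138
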